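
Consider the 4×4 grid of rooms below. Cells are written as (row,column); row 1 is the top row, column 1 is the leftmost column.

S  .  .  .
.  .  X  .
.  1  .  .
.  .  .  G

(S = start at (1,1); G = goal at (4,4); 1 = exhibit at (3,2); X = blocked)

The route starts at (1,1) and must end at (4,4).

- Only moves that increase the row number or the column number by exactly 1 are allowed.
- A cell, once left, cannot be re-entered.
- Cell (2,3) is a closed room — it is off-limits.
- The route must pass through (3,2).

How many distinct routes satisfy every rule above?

A right/down-only route from (1,1) to (4,4) makes exactly 3 down-moves and 3 right-moves in some order.
With no other constraints that would be C(6,3) = 20 routes.
Split at (3,2) and multiply the segment counts (each segment already excludes blocked cells): (1,1)→(3,2): 3; (3,2)→(4,4): 3; product = 9.
That gives 9 routes.

9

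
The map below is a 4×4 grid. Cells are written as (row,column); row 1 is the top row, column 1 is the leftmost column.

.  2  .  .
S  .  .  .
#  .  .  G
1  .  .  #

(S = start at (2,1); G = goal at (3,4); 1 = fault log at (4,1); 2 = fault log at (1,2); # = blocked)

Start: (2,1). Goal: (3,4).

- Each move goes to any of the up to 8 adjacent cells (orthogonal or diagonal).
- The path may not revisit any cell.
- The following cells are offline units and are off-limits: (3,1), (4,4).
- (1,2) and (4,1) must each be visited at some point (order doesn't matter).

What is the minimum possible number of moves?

Any route passes through (1,2) and (4,1) in some order between (2,1) and (3,4). Summing Chebyshev distances along each leg and taking the cheapest ordering ((2,1) → (4,1) → (1,2) → (3,4)) gives a lower bound of 2 + 3 + 2 = 7 moves.
A route of 7 moves achieves this: (2,1) → (1,2) → (2,2) → (3,2) → (4,1) → (4,2) → (3,3) → (3,4).
Since 7 matches the lower bound, it is optimal.

7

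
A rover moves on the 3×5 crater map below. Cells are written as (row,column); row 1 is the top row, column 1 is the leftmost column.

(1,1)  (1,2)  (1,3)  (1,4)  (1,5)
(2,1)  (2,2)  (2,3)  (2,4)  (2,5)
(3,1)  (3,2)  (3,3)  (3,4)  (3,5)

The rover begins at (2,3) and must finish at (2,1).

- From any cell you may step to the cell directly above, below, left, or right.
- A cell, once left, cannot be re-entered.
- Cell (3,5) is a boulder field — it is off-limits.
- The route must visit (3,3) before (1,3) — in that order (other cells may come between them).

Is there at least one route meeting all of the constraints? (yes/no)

One route that works: (2,3) → (3,3) → (3,4) → (2,4) → (1,4) → (1,3) → (1,2) → (2,2) → (2,1).

yes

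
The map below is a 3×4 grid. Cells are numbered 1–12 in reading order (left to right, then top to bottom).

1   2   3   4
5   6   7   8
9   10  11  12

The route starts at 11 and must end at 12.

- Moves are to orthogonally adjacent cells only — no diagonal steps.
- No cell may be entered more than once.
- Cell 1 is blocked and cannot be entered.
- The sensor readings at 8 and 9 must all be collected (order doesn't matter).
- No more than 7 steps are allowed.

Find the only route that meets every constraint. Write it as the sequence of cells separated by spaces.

The budget equals the shortest possible length, so every move has to be on a shortest route through the required cells.
Route from 11: 2× left (reaching 9), up to 5, 3× right (reaching 8), down to 12 — 7 moves in all.
Check: all required cells visited; 7 ≤ 7 moves.

11 10 9 5 6 7 8 12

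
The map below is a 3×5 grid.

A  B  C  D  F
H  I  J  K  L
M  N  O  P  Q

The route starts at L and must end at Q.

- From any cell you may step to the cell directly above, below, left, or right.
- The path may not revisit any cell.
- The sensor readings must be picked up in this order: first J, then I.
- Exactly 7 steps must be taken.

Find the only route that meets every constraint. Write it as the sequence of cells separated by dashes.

The waypoints must appear in the order J, I, with no cell reused.
Route from L: 3× left (reaching I), down to N, 3× right (reaching Q) — 7 moves in all.
Check: order respected (J at step 2, I at step 3); 7 moves as required.

L - K - J - I - N - O - P - Q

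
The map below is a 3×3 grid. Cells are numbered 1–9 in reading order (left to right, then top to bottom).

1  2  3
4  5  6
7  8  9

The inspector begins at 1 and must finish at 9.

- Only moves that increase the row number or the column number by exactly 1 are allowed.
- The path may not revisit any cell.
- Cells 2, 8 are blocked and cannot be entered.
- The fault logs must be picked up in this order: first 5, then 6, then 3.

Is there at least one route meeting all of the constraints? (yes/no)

no

3 lies above 6, so going from 6 to 3 would need an upward move — but moves only go right/down, so 6 cannot be visited before 3.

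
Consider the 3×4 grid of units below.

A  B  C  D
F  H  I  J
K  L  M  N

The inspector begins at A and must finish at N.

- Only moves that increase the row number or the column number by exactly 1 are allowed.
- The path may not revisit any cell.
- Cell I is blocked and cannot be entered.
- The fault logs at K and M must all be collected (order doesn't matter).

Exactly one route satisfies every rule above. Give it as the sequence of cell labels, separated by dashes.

A - F - K - L - M - N

Moves only go right or down, so the column and row indices never decrease.
Route from A: 2× down (reaching K), 3× right (reaching N) — 5 moves in all.
Check: all required cells visited.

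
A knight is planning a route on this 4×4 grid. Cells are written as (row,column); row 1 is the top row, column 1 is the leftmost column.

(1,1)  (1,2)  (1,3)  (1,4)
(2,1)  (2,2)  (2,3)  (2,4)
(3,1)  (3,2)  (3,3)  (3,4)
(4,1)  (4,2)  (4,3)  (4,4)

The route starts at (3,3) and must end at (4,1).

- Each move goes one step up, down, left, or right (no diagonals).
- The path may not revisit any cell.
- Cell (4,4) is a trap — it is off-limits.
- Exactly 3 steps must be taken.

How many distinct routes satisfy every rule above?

Need simple routes of exactly 3 moves from (3,3) to (4,1) (Manhattan distance 3, so 0 moves are spent on a detour and 0 undoing it).
Enumerating: (3,3) (4,3) (4,2) (4,1) | (3,3) (3,2) (4,2) (4,1) | (3,3) (3,2) (3,1) (4,1).
That gives 3 routes.

3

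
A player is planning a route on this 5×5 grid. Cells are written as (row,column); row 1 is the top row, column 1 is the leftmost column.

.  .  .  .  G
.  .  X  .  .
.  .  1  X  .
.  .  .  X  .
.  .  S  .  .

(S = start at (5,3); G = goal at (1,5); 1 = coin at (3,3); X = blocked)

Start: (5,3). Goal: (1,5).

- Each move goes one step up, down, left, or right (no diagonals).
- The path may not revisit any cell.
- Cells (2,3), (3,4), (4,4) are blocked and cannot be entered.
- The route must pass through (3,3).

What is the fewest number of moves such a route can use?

Any route passes through (3,3) somewhere between (5,3) and (1,5). Summing Manhattan distances along the two legs ((5,3) → (3,3) → (1,5)) gives a lower bound of 2 + 4 = 6 moves.
That bound ignores the blocked cells. Measuring each leg by the fewest moves that actually steer around them ((5,3)→(3,3): 2; (3,3)→(1,5): 6) raises the lower bound to 8.
A route of 8 moves exists: (5,3) → (4,3) → (3,3) → (3,2) → (2,2) → (1,2) → (1,3) → (1,4) → (1,5).
Since 8 matches that lower bound, it is optimal.

8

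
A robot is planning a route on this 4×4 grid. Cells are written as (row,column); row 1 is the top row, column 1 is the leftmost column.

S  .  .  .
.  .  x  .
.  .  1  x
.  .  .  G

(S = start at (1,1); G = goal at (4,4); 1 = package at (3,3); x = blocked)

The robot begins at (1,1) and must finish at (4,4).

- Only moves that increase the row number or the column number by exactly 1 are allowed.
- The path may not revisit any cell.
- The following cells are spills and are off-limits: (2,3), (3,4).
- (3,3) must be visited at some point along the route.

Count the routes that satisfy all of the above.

A right/down-only route from (1,1) to (4,4) makes exactly 3 down-moves and 3 right-moves in some order.
With no other constraints that would be C(6,3) = 20 routes.
Split at (3,3) and multiply the segment counts (each segment already excludes blocked cells): (1,1)→(3,3): 3; (3,3)→(4,4): 1; product = 3.
That gives 3 routes.

3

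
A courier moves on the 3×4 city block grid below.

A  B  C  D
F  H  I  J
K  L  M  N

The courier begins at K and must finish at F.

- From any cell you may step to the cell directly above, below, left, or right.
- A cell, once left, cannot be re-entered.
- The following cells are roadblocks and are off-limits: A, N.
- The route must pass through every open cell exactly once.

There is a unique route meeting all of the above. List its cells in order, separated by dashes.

K - L - M - I - J - D - C - B - H - F

Need to visit all 10 open cells exactly once, starting at K and ending at F.
Cell B has only two open neighbours (H and C), so the path must pass straight through it: one of those is the cell it's entered from and the other is where it exits.
Route from K: right 2 to M, up 1 to I, right 1 to J, up 1 to D, left 2 to B, down 1 to H, left 1 to F — 9 moves in all.
Check: all 10 open cells covered.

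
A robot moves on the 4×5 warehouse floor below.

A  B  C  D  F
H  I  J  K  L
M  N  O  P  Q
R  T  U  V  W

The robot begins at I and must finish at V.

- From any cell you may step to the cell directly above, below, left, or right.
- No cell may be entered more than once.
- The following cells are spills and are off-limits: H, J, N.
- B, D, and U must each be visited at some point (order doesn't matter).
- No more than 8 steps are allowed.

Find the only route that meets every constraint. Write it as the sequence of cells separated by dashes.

Any route must reach B, D, and U and still end at V within 8 moves, so the order of the required stops is forced.
Route from I: up 1 to B, right 2 to D, down 2 to P, left 1 to O, down 1 to U, right 1 to V — 8 moves in all.
Check: all required cells visited; 8 ≤ 8 moves.

I - B - C - D - K - P - O - U - V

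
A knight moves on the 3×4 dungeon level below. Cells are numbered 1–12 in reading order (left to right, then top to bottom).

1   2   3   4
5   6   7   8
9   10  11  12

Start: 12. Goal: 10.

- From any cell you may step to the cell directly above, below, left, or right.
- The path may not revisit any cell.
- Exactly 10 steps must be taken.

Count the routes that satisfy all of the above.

5

Need simple routes of exactly 10 moves from 12 to 10 (Manhattan distance 2, so 4 moves are spent on a detour and 4 undoing it).
Enumerating: 12 8 4 3 7 6 2 1 5 9 10 | 12 8 4 3 2 1 5 6 7 11 10 | 12 11 7 8 4 3 2 6 5 9 10 | 12 11 7 8 4 3 2 1 5 9 10 | 12 11 7 8 4 3 2 1 5 6 10.
That gives 5 routes.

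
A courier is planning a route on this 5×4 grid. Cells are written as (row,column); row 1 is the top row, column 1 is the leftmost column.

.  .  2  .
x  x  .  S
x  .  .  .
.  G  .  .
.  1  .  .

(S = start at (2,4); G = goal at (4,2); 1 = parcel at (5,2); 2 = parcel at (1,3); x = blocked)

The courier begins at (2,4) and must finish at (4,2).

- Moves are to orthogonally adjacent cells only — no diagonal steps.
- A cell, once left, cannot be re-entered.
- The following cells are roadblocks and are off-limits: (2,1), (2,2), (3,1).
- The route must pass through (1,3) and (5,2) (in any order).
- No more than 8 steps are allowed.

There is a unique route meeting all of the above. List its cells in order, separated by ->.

The budget equals the shortest possible length, so every move has to be on a shortest route through the required cells.
Route from (2,4): up 1 to (1,4), left 1 to (1,3), down 4 to (5,3), left 1 to (5,2), up 1 to (4,2) — 8 moves in all.
Check: all required cells visited; 8 ≤ 8 moves.

(2,4) -> (1,4) -> (1,3) -> (2,3) -> (3,3) -> (4,3) -> (5,3) -> (5,2) -> (4,2)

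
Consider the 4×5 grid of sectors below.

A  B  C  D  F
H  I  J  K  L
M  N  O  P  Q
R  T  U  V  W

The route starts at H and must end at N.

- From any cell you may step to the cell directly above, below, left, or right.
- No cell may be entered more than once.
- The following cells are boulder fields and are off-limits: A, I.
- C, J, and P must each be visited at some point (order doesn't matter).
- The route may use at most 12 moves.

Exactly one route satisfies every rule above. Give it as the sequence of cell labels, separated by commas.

H, M, R, T, U, V, P, K, D, C, J, O, N

Any route must reach C, J, and P and still end at N within 12 moves, so the order of the required stops is forced.
Route from H: 2× down (reaching R), 3× right (reaching V), 3× up (reaching D), left to C, 2× down (reaching O), left to N — 12 moves in all.
Check: all required cells visited; 12 ≤ 12 moves.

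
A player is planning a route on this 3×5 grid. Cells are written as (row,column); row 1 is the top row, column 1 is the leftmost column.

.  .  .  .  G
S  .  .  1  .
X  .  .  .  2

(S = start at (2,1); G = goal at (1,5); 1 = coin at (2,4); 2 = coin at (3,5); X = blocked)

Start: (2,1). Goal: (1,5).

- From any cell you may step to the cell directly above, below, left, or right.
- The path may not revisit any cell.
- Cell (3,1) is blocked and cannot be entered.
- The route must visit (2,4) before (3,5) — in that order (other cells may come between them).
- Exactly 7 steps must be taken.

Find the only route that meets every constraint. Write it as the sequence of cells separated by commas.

(2,1), (2,2), (2,3), (2,4), (3,4), (3,5), (2,5), (1,5)

The waypoints must appear in the order (2,4), (3,5), with no cell reused.
Route from (2,1): 3× right (reaching (2,4)), down to (3,4), right to (3,5), 2× up (reaching (1,5)) — 7 moves in all.
Check: order respected (1 at step 3, 2 at step 5); 7 moves as required.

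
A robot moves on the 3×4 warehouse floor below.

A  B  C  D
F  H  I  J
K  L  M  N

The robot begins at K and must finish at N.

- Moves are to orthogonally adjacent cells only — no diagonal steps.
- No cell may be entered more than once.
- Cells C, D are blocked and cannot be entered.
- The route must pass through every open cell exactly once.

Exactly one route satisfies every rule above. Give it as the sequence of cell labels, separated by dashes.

Need to visit all 10 open cells exactly once, starting at K and ending at N.
Cell B has only two open neighbours (H and A), so the path must pass straight through it: one of those is the cell it's entered from and the other is where it exits.
Route from K: 2× up (reaching A), right to B, 2× down (reaching L), right to M, up to I, right to J, down to N — 9 moves in all.
Check: all 10 open cells covered.

K - F - A - B - H - L - M - I - J - N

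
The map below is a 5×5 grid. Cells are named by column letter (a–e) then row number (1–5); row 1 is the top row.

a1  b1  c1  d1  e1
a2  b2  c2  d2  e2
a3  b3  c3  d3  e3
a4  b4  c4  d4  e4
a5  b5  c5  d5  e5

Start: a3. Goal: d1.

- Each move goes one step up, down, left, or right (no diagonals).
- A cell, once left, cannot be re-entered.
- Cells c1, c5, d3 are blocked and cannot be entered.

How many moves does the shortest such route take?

5

The Manhattan distance from a3 to d1 is |3−1| + |1−4| = 5, so at least 5 moves are needed.
A route of 5 moves achieves this: a3 → a2 → b2 → c2 → d2 → d1.
Since 5 matches the lower bound, it is optimal.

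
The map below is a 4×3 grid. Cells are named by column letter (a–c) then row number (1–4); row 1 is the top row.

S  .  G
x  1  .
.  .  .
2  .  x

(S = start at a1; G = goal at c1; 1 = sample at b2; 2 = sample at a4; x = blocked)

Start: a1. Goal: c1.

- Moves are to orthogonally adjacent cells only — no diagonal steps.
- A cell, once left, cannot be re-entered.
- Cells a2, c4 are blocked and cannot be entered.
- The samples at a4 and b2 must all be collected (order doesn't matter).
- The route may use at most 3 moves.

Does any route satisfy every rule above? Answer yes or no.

Even ignoring the no-revisit rule, getting from a1 to c1, taking the cheapest ordering a1 → b2 → a4 → c1 needs at least 2 + 3 + 5 = 10 moves (Manhattan distance per leg), which exceeds the 3-move limit.

no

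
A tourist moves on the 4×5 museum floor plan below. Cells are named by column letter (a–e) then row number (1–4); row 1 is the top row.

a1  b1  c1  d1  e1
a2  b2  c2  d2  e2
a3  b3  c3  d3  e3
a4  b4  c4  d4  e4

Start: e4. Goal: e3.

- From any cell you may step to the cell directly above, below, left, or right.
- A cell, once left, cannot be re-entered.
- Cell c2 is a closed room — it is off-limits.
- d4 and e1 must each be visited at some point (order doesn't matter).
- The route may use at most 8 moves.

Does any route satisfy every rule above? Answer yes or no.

One route that works: e4 → d4 → d3 → d2 → d1 → e1 → e2 → e3.

yes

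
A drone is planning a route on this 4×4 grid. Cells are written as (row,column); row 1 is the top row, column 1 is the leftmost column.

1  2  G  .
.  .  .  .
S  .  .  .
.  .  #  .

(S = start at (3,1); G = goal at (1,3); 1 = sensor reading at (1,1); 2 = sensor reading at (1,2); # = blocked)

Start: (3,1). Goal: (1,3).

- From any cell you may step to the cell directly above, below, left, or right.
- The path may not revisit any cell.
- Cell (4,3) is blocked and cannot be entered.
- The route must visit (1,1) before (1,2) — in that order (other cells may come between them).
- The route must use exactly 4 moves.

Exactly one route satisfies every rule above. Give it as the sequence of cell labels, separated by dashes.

(3,1) - (2,1) - (1,1) - (1,2) - (1,3)

The waypoints must appear in the order (1,1), (1,2), with no cell reused.
Route from (3,1): 2× up (reaching (1,1)), 2× right (reaching (1,3)) — 4 moves in all.
Check: order respected (1 at step 2, 2 at step 3); 4 moves as required.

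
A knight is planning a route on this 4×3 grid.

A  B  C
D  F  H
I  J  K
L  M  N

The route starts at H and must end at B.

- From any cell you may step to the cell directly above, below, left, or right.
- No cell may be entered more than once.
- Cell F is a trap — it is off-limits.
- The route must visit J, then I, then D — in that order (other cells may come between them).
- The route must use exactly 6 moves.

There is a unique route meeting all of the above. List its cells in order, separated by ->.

H -> K -> J -> I -> D -> A -> B

The waypoints must appear in the order J, I, D, with no cell reused.
Route from H: down 1 to K, left 2 to I, up 2 to A, right 1 to B — 6 moves in all.
Check: order respected (J at step 2, I at step 3, D at step 4); 6 moves as required.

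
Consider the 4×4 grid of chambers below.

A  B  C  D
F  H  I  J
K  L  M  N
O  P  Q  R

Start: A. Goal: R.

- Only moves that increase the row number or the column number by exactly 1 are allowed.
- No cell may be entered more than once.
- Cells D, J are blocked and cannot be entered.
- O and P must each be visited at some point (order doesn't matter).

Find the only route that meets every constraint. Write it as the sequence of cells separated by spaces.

A F K O P Q R

Moves only go right or down, so the column and row indices never decrease.
Route from A: down 3 to O, right 3 to R — 6 moves in all.
Check: all required cells visited.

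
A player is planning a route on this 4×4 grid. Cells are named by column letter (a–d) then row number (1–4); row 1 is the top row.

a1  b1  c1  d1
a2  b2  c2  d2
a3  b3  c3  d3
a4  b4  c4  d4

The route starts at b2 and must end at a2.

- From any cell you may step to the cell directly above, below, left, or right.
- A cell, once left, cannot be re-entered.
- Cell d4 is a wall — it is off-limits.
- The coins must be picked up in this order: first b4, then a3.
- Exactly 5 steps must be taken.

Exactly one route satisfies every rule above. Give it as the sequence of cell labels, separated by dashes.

b2 - b3 - b4 - a4 - a3 - a2

The waypoints must appear in the order b4, a3, with no cell reused.
Route from b2: 2× down (reaching b4), left to a4, 2× up (reaching a2) — 5 moves in all.
Check: order respected (b4 at step 2, a3 at step 4); 5 moves as required.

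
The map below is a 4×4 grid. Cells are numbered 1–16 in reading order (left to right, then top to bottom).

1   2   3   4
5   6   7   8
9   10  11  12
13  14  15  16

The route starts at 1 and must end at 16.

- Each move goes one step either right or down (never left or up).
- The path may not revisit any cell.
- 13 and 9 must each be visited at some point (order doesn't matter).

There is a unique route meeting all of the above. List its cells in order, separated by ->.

1 -> 5 -> 9 -> 13 -> 14 -> 15 -> 16

Moves only go right or down, so the column and row indices never decrease.
Route from 1: down 3 to 13, right 3 to 16 — 6 moves in all.
Check: all required cells visited.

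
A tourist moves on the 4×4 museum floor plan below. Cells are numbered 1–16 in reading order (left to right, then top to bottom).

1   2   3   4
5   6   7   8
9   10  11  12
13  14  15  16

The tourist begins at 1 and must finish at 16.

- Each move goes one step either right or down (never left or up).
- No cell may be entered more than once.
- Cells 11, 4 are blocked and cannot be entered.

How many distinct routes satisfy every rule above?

7

A right/down-only route from 1 to 16 makes exactly 3 down-moves and 3 right-moves in some order.
With no other constraints that would be C(6,3) = 20 routes.
Subtract routes through each blocked cell (inclusion–exclusion for overlaps): − through 4: 1 − through 11: 12 → 7.
That gives 7 routes.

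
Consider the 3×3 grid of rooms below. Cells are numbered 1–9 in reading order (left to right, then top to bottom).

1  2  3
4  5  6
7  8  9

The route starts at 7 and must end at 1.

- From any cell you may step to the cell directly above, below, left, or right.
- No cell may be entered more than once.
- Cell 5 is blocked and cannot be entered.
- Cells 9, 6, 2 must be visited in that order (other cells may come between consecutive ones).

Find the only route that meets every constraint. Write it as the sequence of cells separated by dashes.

7 - 8 - 9 - 6 - 3 - 2 - 1

The waypoints must appear in the order 9, 6, 2, with no cell reused.
Route from 7: right 2 to 9, up 2 to 3, left 2 to 1 — 6 moves in all.
Check: order respected (9 at step 2, 6 at step 3, 2 at step 5).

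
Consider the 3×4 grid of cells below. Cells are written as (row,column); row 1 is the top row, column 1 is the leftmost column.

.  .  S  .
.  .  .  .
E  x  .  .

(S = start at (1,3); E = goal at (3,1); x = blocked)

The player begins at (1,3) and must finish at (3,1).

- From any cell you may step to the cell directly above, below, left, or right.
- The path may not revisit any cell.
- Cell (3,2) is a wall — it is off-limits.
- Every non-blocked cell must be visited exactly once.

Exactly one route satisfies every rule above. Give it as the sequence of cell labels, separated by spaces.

Need to visit all 11 open cells exactly once, starting at (1,3) and ending at (3,1).
Cell (1,4) has only two open neighbours ((2,4) and (1,3)), so the path must pass straight through it: one of those is the cell it's entered from and the other is where it exits.
Route from (1,3): right to (1,4), 2× down (reaching (3,4)), left to (3,3), up to (2,3), left to (2,2), up to (1,2), left to (1,1), 2× down (reaching (3,1)) — 10 moves in all.
Check: all 11 open cells covered.

(1,3) (1,4) (2,4) (3,4) (3,3) (2,3) (2,2) (1,2) (1,1) (2,1) (3,1)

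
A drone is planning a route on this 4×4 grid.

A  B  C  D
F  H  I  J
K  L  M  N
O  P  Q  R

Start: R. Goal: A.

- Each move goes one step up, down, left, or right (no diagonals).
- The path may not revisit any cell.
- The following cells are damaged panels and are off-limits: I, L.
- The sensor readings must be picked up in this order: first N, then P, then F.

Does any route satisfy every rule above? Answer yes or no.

yes

One route that works: R → N → M → Q → P → O → K → F → A.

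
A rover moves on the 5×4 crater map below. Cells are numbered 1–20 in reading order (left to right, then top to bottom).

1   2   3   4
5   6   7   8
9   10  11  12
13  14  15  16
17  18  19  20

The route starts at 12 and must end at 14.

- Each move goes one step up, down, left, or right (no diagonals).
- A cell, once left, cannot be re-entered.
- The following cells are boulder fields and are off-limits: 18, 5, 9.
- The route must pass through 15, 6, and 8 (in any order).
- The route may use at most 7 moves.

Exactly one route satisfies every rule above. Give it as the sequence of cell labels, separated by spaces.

The 7-move cap with required stops at 15, 6, 8 leaves no slack for detours.
Route from 12: up to 8, 2× left (reaching 6), down to 10, right to 11, down to 15, left to 14 — 7 moves in all.
Check: all required cells visited; 7 ≤ 7 moves.

12 8 7 6 10 11 15 14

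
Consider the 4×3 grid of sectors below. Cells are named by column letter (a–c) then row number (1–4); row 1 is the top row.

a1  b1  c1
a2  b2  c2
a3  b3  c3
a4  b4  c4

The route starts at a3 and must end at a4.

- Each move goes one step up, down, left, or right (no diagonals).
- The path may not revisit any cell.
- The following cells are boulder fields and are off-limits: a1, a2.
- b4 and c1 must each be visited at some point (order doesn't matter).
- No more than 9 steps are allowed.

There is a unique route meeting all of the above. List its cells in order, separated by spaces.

The budget equals the shortest possible length, so every move has to be on a shortest route through the required cells.
Route from a3: right to b3, 2× up (reaching b1), right to c1, 3× down (reaching c4), 2× left (reaching a4) — 9 moves in all.
Check: all required cells visited; 9 ≤ 9 moves.

a3 b3 b2 b1 c1 c2 c3 c4 b4 a4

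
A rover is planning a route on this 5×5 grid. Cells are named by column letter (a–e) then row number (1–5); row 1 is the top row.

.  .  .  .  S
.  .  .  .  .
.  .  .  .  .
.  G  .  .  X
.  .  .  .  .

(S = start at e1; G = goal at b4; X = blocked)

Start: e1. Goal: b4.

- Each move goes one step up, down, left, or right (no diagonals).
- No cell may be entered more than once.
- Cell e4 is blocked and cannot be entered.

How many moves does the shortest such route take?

6

The Manhattan distance from e1 to b4 is |1−4| + |5−2| = 6, so at least 6 moves are needed.
A route of 6 moves achieves this: e1 → e2 → e3 → d3 → d4 → c4 → b4.
Since 6 matches the lower bound, it is optimal.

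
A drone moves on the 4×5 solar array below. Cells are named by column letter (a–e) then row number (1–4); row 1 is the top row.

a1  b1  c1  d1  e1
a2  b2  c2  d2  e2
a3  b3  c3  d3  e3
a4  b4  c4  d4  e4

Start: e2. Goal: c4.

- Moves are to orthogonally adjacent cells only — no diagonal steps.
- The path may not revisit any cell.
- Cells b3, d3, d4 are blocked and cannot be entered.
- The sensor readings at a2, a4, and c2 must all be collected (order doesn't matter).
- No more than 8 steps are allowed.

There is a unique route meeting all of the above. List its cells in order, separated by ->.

e2 -> d2 -> c2 -> b2 -> a2 -> a3 -> a4 -> b4 -> c4

The 8-move cap with required stops at a2, a4, c2 leaves no slack for detours.
Route from e2: left 4 to a2, down 2 to a4, right 2 to c4 — 8 moves in all.
Check: all required cells visited; 8 ≤ 8 moves.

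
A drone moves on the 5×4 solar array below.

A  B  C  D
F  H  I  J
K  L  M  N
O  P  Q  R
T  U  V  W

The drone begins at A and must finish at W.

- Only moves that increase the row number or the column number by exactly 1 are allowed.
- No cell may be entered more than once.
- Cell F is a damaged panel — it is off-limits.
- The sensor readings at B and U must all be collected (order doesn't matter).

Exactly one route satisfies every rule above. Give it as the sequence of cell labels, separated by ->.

A -> B -> H -> L -> P -> U -> V -> W

Moves only go right or down, so the column and row indices never decrease.
Route from A: right 1 to B, down 4 to U, right 2 to W — 7 moves in all.
Check: all required cells visited.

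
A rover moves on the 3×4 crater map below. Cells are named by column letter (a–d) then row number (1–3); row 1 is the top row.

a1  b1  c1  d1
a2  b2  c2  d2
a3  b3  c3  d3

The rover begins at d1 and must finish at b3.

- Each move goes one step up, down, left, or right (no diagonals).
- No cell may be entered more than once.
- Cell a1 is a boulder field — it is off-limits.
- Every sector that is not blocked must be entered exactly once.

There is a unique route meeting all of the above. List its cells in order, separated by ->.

d1 -> d2 -> d3 -> c3 -> c2 -> c1 -> b1 -> b2 -> a2 -> a3 -> b3

Need to visit all 11 open cells exactly once, starting at d1 and ending at b3.
Cell a2 has only two open neighbours (a3 and b2), so the path must pass straight through it: one of those is the cell it's entered from and the other is where it exits.
Route from d1: 2× down (reaching d3), left to c3, 2× up (reaching c1), left to b1, down to b2, left to a2, down to a3, right to b3 — 10 moves in all.
Check: all 11 open cells covered.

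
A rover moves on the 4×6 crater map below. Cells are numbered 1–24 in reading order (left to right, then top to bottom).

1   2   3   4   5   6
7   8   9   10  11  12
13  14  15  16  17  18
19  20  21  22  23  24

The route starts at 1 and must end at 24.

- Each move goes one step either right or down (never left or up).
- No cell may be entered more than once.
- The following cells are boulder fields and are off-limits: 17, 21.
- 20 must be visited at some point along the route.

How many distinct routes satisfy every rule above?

A right/down-only route from 1 to 24 makes exactly 3 down-moves and 5 right-moves in some order.
With no other constraints that would be C(8,3) = 56 routes.
Split at 20 and multiply the segment counts (each segment already excludes blocked cells): 1→20: 4; 20→24: 0; product = 0.
No route satisfies every constraint, so the count is 0.

0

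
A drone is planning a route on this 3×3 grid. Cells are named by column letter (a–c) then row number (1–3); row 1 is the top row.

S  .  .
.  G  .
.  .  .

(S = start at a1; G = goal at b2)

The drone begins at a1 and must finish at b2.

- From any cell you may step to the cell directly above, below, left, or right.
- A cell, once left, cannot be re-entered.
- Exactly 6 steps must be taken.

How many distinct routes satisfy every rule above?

2

Need simple routes of exactly 6 moves from a1 to b2 (Manhattan distance 2, so 2 moves are spent on a detour and 2 undoing it).
Enumerating: a1 a2 a3 b3 c3 c2 b2 | a1 b1 c1 c2 c3 b3 b2.
That gives 2 routes.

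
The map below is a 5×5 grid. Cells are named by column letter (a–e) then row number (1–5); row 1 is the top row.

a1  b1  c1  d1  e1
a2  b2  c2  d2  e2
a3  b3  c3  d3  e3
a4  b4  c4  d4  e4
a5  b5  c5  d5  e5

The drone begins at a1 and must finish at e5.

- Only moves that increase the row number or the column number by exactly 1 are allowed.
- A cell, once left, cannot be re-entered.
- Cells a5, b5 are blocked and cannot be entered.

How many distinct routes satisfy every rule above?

65

A right/down-only route from a1 to e5 makes exactly 4 down-moves and 4 right-moves in some order.
With no other constraints that would be C(8,4) = 70 routes.
Subtract routes through each blocked cell (inclusion–exclusion for overlaps): − through a5: 1 − through b5: 5 + through a5&b5: 1 → 65.
That gives 65 routes.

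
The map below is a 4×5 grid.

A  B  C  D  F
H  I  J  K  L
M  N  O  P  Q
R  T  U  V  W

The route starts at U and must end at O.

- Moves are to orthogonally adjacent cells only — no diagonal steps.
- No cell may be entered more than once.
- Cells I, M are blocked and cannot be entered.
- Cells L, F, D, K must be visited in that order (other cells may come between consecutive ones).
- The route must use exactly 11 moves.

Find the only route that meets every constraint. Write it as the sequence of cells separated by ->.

The waypoints must appear in the order L, F, D, K, with no cell reused.
Route from U: 2× right (reaching W), 3× up (reaching F), 2× left (reaching C), down to J, right to K, down to P, left to O — 11 moves in all.
Check: order respected (L at step 4, F at step 5, D at step 6, K at step 9); 11 moves as required.

U -> V -> W -> Q -> L -> F -> D -> C -> J -> K -> P -> O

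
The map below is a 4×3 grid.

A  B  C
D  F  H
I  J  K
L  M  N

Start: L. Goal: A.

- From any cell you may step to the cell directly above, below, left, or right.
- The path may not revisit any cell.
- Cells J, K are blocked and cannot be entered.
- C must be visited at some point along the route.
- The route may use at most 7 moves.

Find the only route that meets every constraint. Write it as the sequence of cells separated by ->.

L -> I -> D -> F -> H -> C -> B -> A

The 7-move cap with required stops at C leaves no slack for detours.
Route from L: 2× up (reaching D), 2× right (reaching H), up to C, 2× left (reaching A) — 7 moves in all.
Check: all required cells visited; 7 ≤ 7 moves.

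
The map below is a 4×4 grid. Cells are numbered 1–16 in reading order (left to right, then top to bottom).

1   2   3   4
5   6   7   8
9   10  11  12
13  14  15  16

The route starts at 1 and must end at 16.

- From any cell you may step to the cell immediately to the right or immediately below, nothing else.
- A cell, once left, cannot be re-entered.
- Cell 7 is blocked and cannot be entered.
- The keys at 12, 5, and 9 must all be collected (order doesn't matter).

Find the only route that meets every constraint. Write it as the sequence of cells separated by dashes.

1 - 5 - 9 - 10 - 11 - 12 - 16

Moves only go right or down, so the column and row indices never decrease.
Route from 1: 2× down (reaching 9), 3× right (reaching 12), down to 16 — 6 moves in all.
Check: all required cells visited.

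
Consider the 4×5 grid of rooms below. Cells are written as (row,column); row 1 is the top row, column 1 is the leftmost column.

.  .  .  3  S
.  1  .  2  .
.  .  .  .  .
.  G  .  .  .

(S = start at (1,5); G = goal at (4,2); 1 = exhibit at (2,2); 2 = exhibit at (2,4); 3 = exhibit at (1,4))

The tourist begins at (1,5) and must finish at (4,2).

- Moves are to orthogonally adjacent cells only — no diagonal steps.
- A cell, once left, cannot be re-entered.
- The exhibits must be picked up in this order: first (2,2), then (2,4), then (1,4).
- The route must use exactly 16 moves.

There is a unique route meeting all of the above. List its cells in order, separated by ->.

(1,5) -> (2,5) -> (3,5) -> (3,4) -> (3,3) -> (3,2) -> (2,2) -> (2,3) -> (2,4) -> (1,4) -> (1,3) -> (1,2) -> (1,1) -> (2,1) -> (3,1) -> (4,1) -> (4,2)

The waypoints must appear in the order (2,2), (2,4), (1,4), with no cell reused.
Route from (1,5): 2× down (reaching (3,5)), 3× left (reaching (3,2)), up to (2,2), 2× right (reaching (2,4)), up to (1,4), 3× left (reaching (1,1)), 3× down (reaching (4,1)), right to (4,2) — 16 moves in all.
Check: order respected (1 at step 6, 2 at step 8, 3 at step 9); 16 moves as required.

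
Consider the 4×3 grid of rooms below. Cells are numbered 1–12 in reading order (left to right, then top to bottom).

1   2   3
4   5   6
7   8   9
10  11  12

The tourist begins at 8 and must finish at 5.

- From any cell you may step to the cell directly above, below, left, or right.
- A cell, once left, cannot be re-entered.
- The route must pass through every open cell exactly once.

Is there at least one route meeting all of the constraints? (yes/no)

One route that works: 8 → 7 → 10 → 11 → 12 → 9 → 6 → 3 → 2 → 1 → 4 → 5.

yes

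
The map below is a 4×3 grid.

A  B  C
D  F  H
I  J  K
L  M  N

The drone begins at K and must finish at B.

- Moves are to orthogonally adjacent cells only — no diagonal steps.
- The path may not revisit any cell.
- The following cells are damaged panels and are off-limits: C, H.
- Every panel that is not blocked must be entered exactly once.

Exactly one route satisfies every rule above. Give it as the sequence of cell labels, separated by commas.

Need to visit all 10 open cells exactly once, starting at K and ending at B.
Route from K: down 1 to N, left 2 to L, up 1 to I, right 1 to J, up 1 to F, left 1 to D, up 1 to A, right 1 to B — 9 moves in all.
Check: all 10 open cells covered.

K, N, M, L, I, J, F, D, A, B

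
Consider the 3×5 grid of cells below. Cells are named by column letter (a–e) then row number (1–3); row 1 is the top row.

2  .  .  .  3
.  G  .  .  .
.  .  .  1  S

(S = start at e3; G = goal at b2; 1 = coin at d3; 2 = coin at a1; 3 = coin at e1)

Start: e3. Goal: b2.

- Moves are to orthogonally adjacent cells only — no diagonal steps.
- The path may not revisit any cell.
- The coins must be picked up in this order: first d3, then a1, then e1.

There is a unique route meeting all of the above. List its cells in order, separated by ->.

e3 -> d3 -> c3 -> b3 -> a3 -> a2 -> a1 -> b1 -> c1 -> d1 -> e1 -> e2 -> d2 -> c2 -> b2

The waypoints must appear in the order d3, a1, e1, with no cell reused.
Route from e3: left 4 to a3, up 2 to a1, right 4 to e1, down 1 to e2, left 3 to b2 — 14 moves in all.
Check: order respected (1 at step 1, 2 at step 6, 3 at step 10).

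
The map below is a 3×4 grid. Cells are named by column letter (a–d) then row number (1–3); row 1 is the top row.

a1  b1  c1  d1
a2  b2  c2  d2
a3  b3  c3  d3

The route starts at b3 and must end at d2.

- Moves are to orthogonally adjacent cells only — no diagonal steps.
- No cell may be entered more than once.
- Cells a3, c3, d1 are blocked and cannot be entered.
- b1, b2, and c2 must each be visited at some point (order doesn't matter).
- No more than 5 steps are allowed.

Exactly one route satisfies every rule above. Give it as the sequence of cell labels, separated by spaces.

b3 b2 b1 c1 c2 d2

Any route must reach b1, b2, and c2 and still end at d2 within 5 moves, so the order of the required stops is forced.
Route from b3: up 2 to b1, right 1 to c1, down 1 to c2, right 1 to d2 — 5 moves in all.
Check: all required cells visited; 5 ≤ 5 moves.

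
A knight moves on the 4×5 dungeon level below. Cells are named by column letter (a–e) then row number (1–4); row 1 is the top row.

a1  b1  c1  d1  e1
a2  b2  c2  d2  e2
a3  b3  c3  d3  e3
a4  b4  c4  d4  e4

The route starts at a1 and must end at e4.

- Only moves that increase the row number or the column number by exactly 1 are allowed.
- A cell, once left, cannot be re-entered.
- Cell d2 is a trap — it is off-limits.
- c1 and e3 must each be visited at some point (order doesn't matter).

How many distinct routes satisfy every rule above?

A right/down-only route from a1 to e4 makes exactly 3 down-moves and 4 right-moves in some order.
With no other constraints that would be C(7,3) = 35 routes.
A monotone route can only reach the required cells in the order c1, e3, so split there and multiply the segment counts (each segment already excludes blocked cells): a1→c1: 1; c1→e3: 2; e3→e4: 1; product = 2.
That gives 2 routes.

2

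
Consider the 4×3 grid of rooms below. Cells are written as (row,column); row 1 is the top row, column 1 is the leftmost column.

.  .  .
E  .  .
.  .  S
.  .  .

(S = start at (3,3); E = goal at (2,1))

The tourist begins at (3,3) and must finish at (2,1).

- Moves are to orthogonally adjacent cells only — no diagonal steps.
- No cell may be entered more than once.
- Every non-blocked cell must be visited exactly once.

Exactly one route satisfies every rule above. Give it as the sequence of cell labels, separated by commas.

Need to visit all 12 open cells exactly once, starting at (3,3) and ending at (2,1).
Cell (1,3) has only two open neighbours ((2,3) and (1,2)), so the path must pass straight through it: one of those is the cell it's entered from and the other is where it exits.
Route from (3,3): down 1 to (4,3), left 2 to (4,1), up 1 to (3,1), right 1 to (3,2), up 1 to (2,2), right 1 to (2,3), up 1 to (1,3), left 2 to (1,1), down 1 to (2,1) — 11 moves in all.
Check: all 12 open cells covered.

(3,3), (4,3), (4,2), (4,1), (3,1), (3,2), (2,2), (2,3), (1,3), (1,2), (1,1), (2,1)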